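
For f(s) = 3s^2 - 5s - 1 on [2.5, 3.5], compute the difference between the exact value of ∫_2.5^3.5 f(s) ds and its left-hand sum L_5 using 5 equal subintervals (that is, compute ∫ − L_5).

1.28

Exact integral: ∫_2.5^3.5 f(s) ds = 11.25.
L_5 = 9.97.
Error = 11.25 − 9.97 = 1.28.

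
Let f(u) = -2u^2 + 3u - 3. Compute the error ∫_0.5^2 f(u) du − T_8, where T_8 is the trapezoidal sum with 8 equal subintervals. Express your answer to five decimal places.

0.01758

Exact integral: ∫_0.5^2 f(u) du = -4.125.
T_8 ≈ -4.1425781.
Error ≈ -4.125 − (-4.1425781) ≈ 0.01758.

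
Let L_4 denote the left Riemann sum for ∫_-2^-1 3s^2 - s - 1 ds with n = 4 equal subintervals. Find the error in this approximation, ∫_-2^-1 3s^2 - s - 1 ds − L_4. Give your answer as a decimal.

Exact integral: ∫_-2^-1 f(s) ds = 7.5.
L_4 = 8.78125.
Error = 7.5 − 8.78125 = -1.28125.

-1.28125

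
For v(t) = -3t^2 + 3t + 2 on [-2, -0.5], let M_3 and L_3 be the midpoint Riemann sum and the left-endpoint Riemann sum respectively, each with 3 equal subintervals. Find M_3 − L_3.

M_3 = -10.40625.
L_3 = -14.625.
M_3 − L_3 = 4.21875.

4.21875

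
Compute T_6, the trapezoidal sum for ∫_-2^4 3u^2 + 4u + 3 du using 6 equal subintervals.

117

Δu = (4 − (-2))/6 = 1.
f(-2) = 7, f(-1) = 2, f(0) = 3, f(1) = 10, f(2) = 23, f(3) = 42, f(4) = 67.
T_6 = (Δu/2)·[f(u_0) + 2f(u_1) + ... + 2f(u_{5}) + f(u_6)].
Sum = 117.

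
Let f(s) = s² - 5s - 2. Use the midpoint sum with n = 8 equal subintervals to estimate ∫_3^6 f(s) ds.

Δs = (6 − 3)/8 = 0.375.
Midpoints: 3.1875, 3.5625, 3.9375, 4.3125, 4.6875, 5.0625, 5.4375, 5.8125.
f(3.1875) = -7.77734375, f(3.5625) = -7.12109375, f(3.9375) = -6.18359375, f(4.3125) = -4.96484375, f(4.6875) = -3.46484375, f(5.0625) = -1.68359375, f(5.4375) = 0.37890625, f(5.8125) = 2.72265625.
Sum = Δs · [f(3.1875) + f(3.5625) + f(3.9375) + ...].
Sum = -10.53515625.

-10.53515625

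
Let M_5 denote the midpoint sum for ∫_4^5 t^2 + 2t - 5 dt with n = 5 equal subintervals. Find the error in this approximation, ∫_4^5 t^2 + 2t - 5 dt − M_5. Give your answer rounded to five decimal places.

0.00333

Exact integral: ∫_4^5 f(t) dt ≈ 24.3333333.
M_5 = 24.33.
Error ≈ 24.3333333 − 24.33 ≈ 0.00333.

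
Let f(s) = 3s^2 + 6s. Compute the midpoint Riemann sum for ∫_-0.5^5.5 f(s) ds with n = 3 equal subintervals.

250.5

Δs = (5.5 − (-0.5))/3 = 2.
Midpoints: 0.5, 2.5, 4.5.
f(0.5) = 3.75, f(2.5) = 33.75, f(4.5) = 87.75.
Sum = Δs · [f(0.5) + f(2.5) + f(4.5)].
Sum = 250.5.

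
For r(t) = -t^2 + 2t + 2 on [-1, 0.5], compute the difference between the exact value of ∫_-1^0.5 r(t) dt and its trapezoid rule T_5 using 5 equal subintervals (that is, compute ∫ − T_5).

Exact integral: ∫_-1^0.5 r(t) dt = 1.875.
T_5 = 1.8525.
Error = 1.875 − 1.8525 = 0.0225.

0.0225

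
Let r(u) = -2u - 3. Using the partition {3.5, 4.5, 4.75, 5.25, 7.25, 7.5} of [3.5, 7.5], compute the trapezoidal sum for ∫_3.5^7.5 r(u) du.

Subinterval widths: 1, 0.25, 0.5, 2, 0.25.
r(3.5) = -10, r(4.5) = -12, r(4.75) = -12.5, r(5.25) = -13.5, r(7.25) = -17.5, r(7.5) = -18.
On each subinterval the trapezoid contributes (Δu_i/2)·[r(u_{i-1}) + r(u_i)].
Sum = -56.

-56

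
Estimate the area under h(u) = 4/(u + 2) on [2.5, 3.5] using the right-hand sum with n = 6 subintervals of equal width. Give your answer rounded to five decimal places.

0.78937

Δu = (3.5 − 2.5)/6 = 1/6.
Right endpoints: 8/3, 17/6, 3, 19/6, 10/3, 3.5.
h(8/3) = 6/7, h(17/6) = 24/29, h(3) = 0.8, h(19/6) = 24/31, h(10/3) = 0.75, h(3.5) = 8/11.
Sum = Δu · [h(8/3) + h(17/6) + h(3) + ...].
Sum ≈ 0.78937.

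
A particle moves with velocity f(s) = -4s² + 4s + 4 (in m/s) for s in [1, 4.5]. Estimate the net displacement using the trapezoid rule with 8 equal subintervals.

-68.11328125

Δs = (4.5 − 1)/8 = 0.4375.
f(1) = 4, f(1.4375) = 1.484375, f(1.875) = -2.5625, f(2.3125) = -8.140625, f(2.75) = -15.25, f(3.1875) = -23.890625, f(3.625) = -34.0625, f(4.0625) = -45.765625, f(4.5) = -59.
T_8 = (Δs/2)·[f(s_0) + 2f(s_1) + ... + 2f(s_{7}) + f(s_8)].
Sum = -68.11328125.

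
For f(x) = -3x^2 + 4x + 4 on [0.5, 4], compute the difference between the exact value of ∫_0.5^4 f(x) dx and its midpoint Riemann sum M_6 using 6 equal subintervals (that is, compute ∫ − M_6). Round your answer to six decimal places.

Exact integral: ∫_0.5^4 f(x) dx = -18.375.
M_6 ≈ -18.07725694.
Error ≈ -18.375 − (-18.07725694) ≈ -0.297743.

-0.297743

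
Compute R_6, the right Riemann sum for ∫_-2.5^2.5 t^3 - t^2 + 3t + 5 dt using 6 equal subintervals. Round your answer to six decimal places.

33.275463

Δt = (2.5 − (-2.5))/6 = 5/6.
Right endpoints: -5/3, -5/6, 0, 5/6, 5/3, 2.5.
f(-5/3) = -200/27, f(-5/6) = 265/216, f(0) = 5, f(5/6) = 1595/216, f(5/3) = 320/27, f(2.5) = 21.875.
Sum = Δt · [f(-5/3) + f(-5/6) + f(0) + ...].
Sum ≈ 33.275463.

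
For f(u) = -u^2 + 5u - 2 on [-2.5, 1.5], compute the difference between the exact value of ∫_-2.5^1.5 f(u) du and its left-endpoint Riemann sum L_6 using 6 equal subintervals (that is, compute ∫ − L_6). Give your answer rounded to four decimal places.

Exact integral: ∫_-2.5^1.5 f(u) du ≈ -24.333333.
L_6 ≈ -32.629630.
Error ≈ -24.333333 − (-32.629630) ≈ 8.2963.

8.2963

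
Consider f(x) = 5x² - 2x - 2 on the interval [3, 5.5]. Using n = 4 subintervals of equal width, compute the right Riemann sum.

238.49609375

Δx = (5.5 − 3)/4 = 0.625.
Right endpoints: 3.625, 4.25, 4.875, 5.5.
f(3.625) = 56.453125, f(4.25) = 79.8125, f(4.875) = 107.078125, f(5.5) = 138.25.
Sum = Δx · [f(3.625) + f(4.25) + f(4.875) + f(5.5)].
Sum = 238.49609375.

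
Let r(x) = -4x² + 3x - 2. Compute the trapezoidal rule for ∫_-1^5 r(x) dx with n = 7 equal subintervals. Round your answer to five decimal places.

Δx = (5 − (-1))/7 = 6/7.
r(-1) = -9, r(-1/7) = -123/49, r(5/7) = -93/49, r(11/7) = -351/49, r(17/7) = -897/49, r(23/7) = -1731/49, r(29/7) = -2853/49, r(5) = -87.
T_7 = (Δx/2)·[r(x_0) + 2r(x_1) + ... + 2r(x_{6}) + r(x_7)].
Sum ≈ -146.93878.

-146.93878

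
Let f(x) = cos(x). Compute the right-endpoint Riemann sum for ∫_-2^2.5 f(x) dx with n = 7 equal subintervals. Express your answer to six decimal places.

Δx = (2.5 − (-2))/7 = 9/14.
Right endpoints: -19/14, -5/7, -1/14, 4/7, 17/14, 13/7, 2.5.
f(-19/14) ≈ 0.212032, f(-5/7) ≈ 0.755561, f(-1/14) ≈ 0.997450, f(4/7) ≈ 0.841129, f(17/14) ≈ 0.349006, f(13/7) ≈ -0.282449, f(2.5) ≈ -0.801144.
Sum = Δx · [f(-19/14) + f(-5/7) + f(-1/14) + ...].
Sum ≈ 1.331734.

1.331734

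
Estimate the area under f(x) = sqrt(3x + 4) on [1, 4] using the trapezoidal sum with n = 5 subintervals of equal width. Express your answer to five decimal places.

Δx = (4 − 1)/5 = 0.6.
f(1) ≈ 2.64575, f(1.6) ≈ 2.96648, f(2.2) ≈ 3.25576, f(2.8) ≈ 3.52136, f(3.4) ≈ 3.76829, f(4) ≈ 4.00000.
T_5 = (Δx/2)·[f(x_0) + 2f(x_1) + ... + 2f(x_{4}) + f(x_5)].
Sum ≈ 10.10086.

10.10086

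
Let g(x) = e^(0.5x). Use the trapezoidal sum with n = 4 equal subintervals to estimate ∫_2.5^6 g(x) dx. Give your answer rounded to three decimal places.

33.718

Δx = (6 − 2.5)/4 = 0.875.
g(2.5) ≈ 3.490, g(3.375) ≈ 5.406, g(4.25) ≈ 8.373, g(5.125) ≈ 12.968, g(6) ≈ 20.086.
T_4 = (Δx/2)·[g(x_0) + 2g(x_1) + 2g(x_2) + 2g(x_3) + g(x_4)].
Sum ≈ 33.718.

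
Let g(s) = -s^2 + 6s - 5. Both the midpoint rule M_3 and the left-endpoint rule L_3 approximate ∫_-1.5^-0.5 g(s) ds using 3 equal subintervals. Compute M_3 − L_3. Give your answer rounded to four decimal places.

M_3 ≈ -12.074074.
L_3 ≈ -13.435185.
M_3 − L_3 ≈ 1.3611.

1.3611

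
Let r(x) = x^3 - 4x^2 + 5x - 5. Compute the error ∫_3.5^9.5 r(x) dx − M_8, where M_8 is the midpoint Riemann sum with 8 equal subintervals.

4.359375

Exact integral: ∫_3.5^9.5 r(x) dx = 1077.75.
M_8 = 1073.390625.
Error = 1077.75 − 1073.390625 = 4.359375.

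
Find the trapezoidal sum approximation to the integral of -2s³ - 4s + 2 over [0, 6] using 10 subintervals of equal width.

Δs = (6 − 0)/10 = 0.6.
f(0) = 2, f(0.6) = -0.832, f(1.2) = -6.256, f(1.8) = -16.864, f(2.4) = -35.248, f(3) = -64, f(3.6) = -105.712, f(4.2) = -162.976, f(4.8) = -238.384, f(5.4) = -334.528, f(6) = -454.
T_10 = (Δs/2)·[f(s_0) + 2f(s_1) + ... + 2f(s_{9}) + f(s_10)].
Sum = -714.48.

-714.48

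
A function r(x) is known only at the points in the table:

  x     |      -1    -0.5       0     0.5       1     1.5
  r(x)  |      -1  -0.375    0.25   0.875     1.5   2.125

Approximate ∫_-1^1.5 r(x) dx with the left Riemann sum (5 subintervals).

0.625

Δx = 0.5.
Sum = 0.5·[(-1) + (-0.375) + 0.25 + 0.875 + 1.5] = 0.625.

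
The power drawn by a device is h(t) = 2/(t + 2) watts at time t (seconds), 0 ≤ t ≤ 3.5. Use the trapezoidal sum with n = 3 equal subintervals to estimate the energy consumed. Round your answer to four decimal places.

2.0708

Δt = (3.5 − 0)/3 = 7/6.
h(0) = 1, h(7/6) = 12/19, h(7/3) = 6/13, h(3.5) = 4/11.
T_3 = (Δt/2)·[h(t_0) + 2h(t_1) + 2h(t_2) + h(t_3)].
Sum ≈ 2.0708.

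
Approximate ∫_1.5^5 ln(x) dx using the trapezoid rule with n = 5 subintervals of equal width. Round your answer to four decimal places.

3.9201

Δx = (5 − 1.5)/5 = 0.7.
f(1.5) ≈ 0.4055, f(2.2) ≈ 0.7885, f(2.9) ≈ 1.0647, f(3.6) ≈ 1.2809, f(4.3) ≈ 1.4586, f(5) ≈ 1.6094.
T_5 = (Δx/2)·[f(x_0) + 2f(x_1) + ... + 2f(x_{4}) + f(x_5)].
Sum ≈ 3.9201.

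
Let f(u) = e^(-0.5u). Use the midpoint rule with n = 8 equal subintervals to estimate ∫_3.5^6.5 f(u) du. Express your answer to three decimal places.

Δu = (6.5 − 3.5)/8 = 0.375.
Midpoints: 3.6875, 4.0625, 4.4375, 4.8125, 5.1875, 5.5625, 5.9375, 6.3125.
f(3.6875) ≈ 0.158, f(4.0625) ≈ 0.131, f(4.4375) ≈ 0.109, f(4.8125) ≈ 0.090, f(5.1875) ≈ 0.075, f(5.5625) ≈ 0.062, f(5.9375) ≈ 0.051, f(6.3125) ≈ 0.043.
Sum = Δu · [f(3.6875) + f(4.0625) + f(4.4375) + ...].
Sum ≈ 0.270.

0.270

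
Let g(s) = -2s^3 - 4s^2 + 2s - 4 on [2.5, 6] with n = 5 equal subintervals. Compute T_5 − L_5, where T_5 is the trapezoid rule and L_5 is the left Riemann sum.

-179.4625

T_5 = -888.3175.
L_5 = -708.855.
T_5 − L_5 = -179.4625.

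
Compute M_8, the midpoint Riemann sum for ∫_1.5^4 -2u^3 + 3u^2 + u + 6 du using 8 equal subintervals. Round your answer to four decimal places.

-42.6941

Δu = (4 − 1.5)/8 = 0.3125.
Midpoints: 1.65625, 1.96875, 2.28125, 2.59375, 2.90625, 3.21875, 3.53125, 3.84375.
f(1.65625) = 111395/16384, f(1.96875) = 71025/16384, f(2.28125) = 2455/16384, f(2.59375) = -100315/16384, f(2.90625) = -243285/16384, f(3.21875) = -432455/16384, f(3.53125) = -673825/16384, f(3.84375) = -973395/16384.
Sum = Δu · [f(1.65625) + f(1.96875) + f(2.28125) + ...].
Sum ≈ -42.6941.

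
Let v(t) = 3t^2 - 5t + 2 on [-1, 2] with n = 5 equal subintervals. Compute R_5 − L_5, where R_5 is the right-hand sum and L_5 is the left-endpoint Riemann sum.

R_5 = 6.24.
L_5 = 9.84.
R_5 − L_5 = -3.6.

-3.6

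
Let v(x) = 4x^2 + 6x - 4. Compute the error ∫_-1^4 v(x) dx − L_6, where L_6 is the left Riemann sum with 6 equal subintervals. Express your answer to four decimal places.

Exact integral: ∫_-1^4 v(x) dx ≈ 111.666667.
L_6 ≈ 76.481481.
Error ≈ 111.666667 − 76.481481 ≈ 35.1852.

35.1852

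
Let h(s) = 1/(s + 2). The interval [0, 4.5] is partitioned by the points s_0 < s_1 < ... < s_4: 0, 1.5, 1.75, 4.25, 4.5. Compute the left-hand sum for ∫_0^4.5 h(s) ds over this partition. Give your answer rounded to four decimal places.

Subinterval widths: 1.5, 0.25, 2.5, 0.25.
Left endpoints: 0, 1.5, 1.75, 4.25.
h(0) = 0.5, h(1.5) = 2/7, h(1.75) = 4/15, h(4.25) = 0.16.
Sum = Σ Δs_i · h(s_i).
Sum ≈ 1.5281.

1.5281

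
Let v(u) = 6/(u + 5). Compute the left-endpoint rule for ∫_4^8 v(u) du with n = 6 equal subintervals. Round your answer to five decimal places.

Δu = (8 − 4)/6 = 2/3.
Left endpoints: 4, 14/3, 16/3, 6, 20/3, 22/3.
v(4) = 2/3, v(14/3) = 18/29, v(16/3) = 18/31, v(6) = 6/11, v(20/3) = 18/35, v(22/3) = 18/37.
Sum = Δu · [v(4) + v(14/3) + v(16/3) + ...].
Sum ≈ 2.27615.

2.27615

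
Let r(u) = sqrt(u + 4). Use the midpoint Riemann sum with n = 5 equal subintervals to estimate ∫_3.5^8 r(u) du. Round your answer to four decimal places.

14.0210

Δu = (8 − 3.5)/5 = 0.9.
Midpoints: 3.95, 4.85, 5.75, 6.65, 7.55.
r(3.95) ≈ 2.8196, r(4.85) ≈ 2.9749, r(5.75) ≈ 3.1225, r(6.65) ≈ 3.2634, r(7.55) ≈ 3.3985.
Sum = Δu · [r(3.95) + r(4.85) + r(5.75) + r(6.65) + r(7.55)].
Sum ≈ 14.0210.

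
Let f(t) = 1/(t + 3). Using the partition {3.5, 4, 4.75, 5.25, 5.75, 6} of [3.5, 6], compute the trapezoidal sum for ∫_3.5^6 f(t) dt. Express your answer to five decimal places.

Subinterval widths: 0.5, 0.75, 0.5, 0.5, 0.25.
f(3.5) = 2/13, f(4) = 1/7, f(4.75) = 4/31, f(5.25) = 4/33, f(5.75) = 4/35, f(6) = 1/9.
On each subinterval the trapezoid contributes (Δt_i/2)·[f(t_{i-1}) + f(t_i)].
Sum ≈ 0.32574.

0.32574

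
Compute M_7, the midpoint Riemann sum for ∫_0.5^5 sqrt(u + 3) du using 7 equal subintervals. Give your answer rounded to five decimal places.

10.72123

Δu = (5 − 0.5)/7 = 9/14.
Midpoints: 23/28, 41/28, 59/28, 2.75, 95/28, 113/28, 131/28.
f(23/28) ≈ 1.95485, f(41/28) ≈ 2.11289, f(59/28) ≈ 2.25990, f(2.75) ≈ 2.39792, f(95/28) ≈ 2.52841, f(113/28) ≈ 2.65249, f(131/28) ≈ 2.77102.
Sum = Δu · [f(23/28) + f(41/28) + f(59/28) + ...].
Sum ≈ 10.72123.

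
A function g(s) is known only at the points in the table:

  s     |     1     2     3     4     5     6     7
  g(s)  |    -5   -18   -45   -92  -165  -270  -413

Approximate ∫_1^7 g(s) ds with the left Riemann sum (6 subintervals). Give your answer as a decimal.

Δs = 1.
Sum = 1·[(-5) + (-18) + (-45) + (-92) + (-165) + (-270)] = -595.

-595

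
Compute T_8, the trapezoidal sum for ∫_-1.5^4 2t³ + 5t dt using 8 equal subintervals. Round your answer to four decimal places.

Δt = (4 − (-1.5))/8 = 0.6875.
f(-1.5) = -14.25, f(-0.8125) = -10517/2048, f(-0.125) = -0.62890625, f(0.5625) = 6489/2048, f(1.25) = 10.15625, f(1.9375) = 49631/2048, f(2.625) = 49.30078125, f(3.3125) = 182797/2048, f(4) = 148.
T_8 = (Δt/2)·[f(t_0) + 2f(t_1) + ... + 2f(t_{7}) + f(t_8)].
Sum ≈ 163.0933.

163.0933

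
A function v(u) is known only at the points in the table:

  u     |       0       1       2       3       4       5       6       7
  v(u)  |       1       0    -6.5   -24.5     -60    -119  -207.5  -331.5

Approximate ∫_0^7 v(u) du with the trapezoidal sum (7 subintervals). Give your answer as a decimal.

-582.75

Δu = 1.
T_7 = (1/2)·[1 + 2·0 + 2·(-6.5) + 2·(-24.5) + 2·(-60) + 2·(-119) + 2·(-207.5) + (-331.5)] = -582.75.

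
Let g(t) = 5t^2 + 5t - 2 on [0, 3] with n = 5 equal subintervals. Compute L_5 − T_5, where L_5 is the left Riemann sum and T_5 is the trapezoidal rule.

-18

L_5 = 44.4.
T_5 = 62.4.
L_5 − T_5 = -18.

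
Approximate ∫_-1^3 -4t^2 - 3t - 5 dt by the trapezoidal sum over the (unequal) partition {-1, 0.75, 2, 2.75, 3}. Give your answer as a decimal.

-74.5

Subinterval widths: 1.75, 1.25, 0.75, 0.25.
f(-1) = -6, f(0.75) = -9.5, f(2) = -27, f(2.75) = -43.5, f(3) = -50.
On each subinterval the trapezoid contributes (Δt_i/2)·[f(t_{i-1}) + f(t_i)].
Sum = -74.5.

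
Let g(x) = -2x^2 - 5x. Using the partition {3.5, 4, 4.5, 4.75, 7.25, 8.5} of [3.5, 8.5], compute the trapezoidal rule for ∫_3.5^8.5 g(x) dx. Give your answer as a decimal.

-536.78125

Subinterval widths: 0.5, 0.5, 0.25, 2.5, 1.25.
g(3.5) = -42, g(4) = -52, g(4.5) = -63, g(4.75) = -68.875, g(7.25) = -141.375, g(8.5) = -187.
On each subinterval the trapezoid contributes (Δx_i/2)·[g(x_{i-1}) + g(x_i)].
Sum = -536.78125.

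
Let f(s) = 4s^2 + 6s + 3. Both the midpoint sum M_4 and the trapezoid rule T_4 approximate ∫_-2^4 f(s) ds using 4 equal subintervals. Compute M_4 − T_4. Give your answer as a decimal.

-13.5

M_4 = 145.5.
T_4 = 159.
M_4 − T_4 = -13.5.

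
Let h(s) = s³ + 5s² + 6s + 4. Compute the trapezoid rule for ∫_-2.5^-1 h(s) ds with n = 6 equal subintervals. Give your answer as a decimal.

Δs = (-1 − (-2.5))/6 = 0.25.
h(-2.5) = 4.625, h(-2.25) = 4.421875, h(-2) = 4, h(-1.75) = 3.453125, h(-1.5) = 2.875, h(-1.25) = 2.359375, h(-1) = 2.
T_6 = (Δs/2)·[h(s_0) + 2h(s_1) + ... + 2h(s_{5}) + h(s_6)].
Sum = 5.10546875.

5.10546875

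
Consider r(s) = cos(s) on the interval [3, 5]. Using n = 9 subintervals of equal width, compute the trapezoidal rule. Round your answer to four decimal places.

Δs = (5 − 3)/9 = 2/9.
r(3) ≈ -0.9900, r(29/9) ≈ -0.9968, r(31/9) ≈ -0.9545, r(11/3) ≈ -0.8653, r(35/9) ≈ -0.7335, r(37/9) ≈ -0.5657, r(13/3) ≈ -0.3700, r(41/9) ≈ -0.1562, r(43/9) ≈ 0.0653, r(5) ≈ 0.2837.
T_9 = (Δs/2)·[r(s_0) + 2r(s_1) + ... + 2r(s_{8}) + r(s_9)].
Sum ≈ -1.0955.

-1.0955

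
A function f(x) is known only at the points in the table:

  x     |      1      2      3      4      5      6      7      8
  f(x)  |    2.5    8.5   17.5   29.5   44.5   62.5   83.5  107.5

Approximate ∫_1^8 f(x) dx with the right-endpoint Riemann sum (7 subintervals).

353.5

Δx = 1.
Sum = 1·[8.5 + 17.5 + 29.5 + 44.5 + 62.5 + 83.5 + 107.5] = 353.5.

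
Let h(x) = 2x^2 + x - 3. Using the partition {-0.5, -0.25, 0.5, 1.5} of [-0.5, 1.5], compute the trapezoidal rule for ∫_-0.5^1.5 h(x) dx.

Subinterval widths: 0.25, 0.75, 1.
h(-0.5) = -3, h(-0.25) = -3.125, h(0.5) = -2, h(1.5) = 3.
On each subinterval the trapezoid contributes (Δx_i/2)·[h(x_{i-1}) + h(x_i)].
Sum = -2.1875.

-2.1875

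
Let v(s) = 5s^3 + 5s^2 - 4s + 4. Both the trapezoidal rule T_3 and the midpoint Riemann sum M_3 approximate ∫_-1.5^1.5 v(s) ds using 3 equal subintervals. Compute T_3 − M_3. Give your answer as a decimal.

T_3 = 25.75.
M_3 = 22.
T_3 − M_3 = 3.75.

3.75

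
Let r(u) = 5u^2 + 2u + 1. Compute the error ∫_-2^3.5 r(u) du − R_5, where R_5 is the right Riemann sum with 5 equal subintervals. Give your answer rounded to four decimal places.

-34.2833

Exact integral: ∫_-2^3.5 r(u) du ≈ 98.541667.
R_5 = 132.825.
Error ≈ 98.541667 − 132.825 ≈ -34.2833.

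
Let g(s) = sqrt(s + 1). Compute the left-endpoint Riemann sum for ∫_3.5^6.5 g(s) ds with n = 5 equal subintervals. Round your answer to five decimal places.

7.14232

Δs = (6.5 − 3.5)/5 = 0.6.
Left endpoints: 3.5, 4.1, 4.7, 5.3, 5.9.
g(3.5) ≈ 2.12132, g(4.1) ≈ 2.25832, g(4.7) ≈ 2.38747, g(5.3) ≈ 2.50998, g(5.9) ≈ 2.62679.
Sum = Δs · [g(3.5) + g(4.1) + g(4.7) + g(5.3) + g(5.9)].
Sum ≈ 7.14232.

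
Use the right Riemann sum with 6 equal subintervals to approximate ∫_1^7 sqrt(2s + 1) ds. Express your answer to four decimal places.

Δs = (7 − 1)/6 = 1.
Right endpoints: 2, 3, 4, 5, 6, 7.
f(2) ≈ 2.2361, f(3) ≈ 2.6458, f(4) ≈ 3.0000, f(5) ≈ 3.3166, f(6) ≈ 3.6056, f(7) ≈ 3.8730.
Sum = Δs · [f(2) + f(3) + f(4) + ...].
Sum ≈ 18.6770.

18.6770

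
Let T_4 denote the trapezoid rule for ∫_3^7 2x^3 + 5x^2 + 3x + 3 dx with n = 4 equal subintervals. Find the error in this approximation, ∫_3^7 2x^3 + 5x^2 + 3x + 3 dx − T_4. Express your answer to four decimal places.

Exact integral: ∫_3^7 f(x) dx ≈ 1758.666667.
T_4 = 1782.
Error ≈ 1758.666667 − 1782 ≈ -23.3333.

-23.3333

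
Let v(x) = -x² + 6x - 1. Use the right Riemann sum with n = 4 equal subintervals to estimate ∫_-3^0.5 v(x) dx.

-26.22265625

Δx = (0.5 − (-3))/4 = 0.875.
Right endpoints: -2.125, -1.25, -0.375, 0.5.
v(-2.125) = -18.265625, v(-1.25) = -10.0625, v(-0.375) = -3.390625, v(0.5) = 1.75.
Sum = Δx · [v(-2.125) + v(-1.25) + v(-0.375) + v(0.5)].
Sum = -26.22265625.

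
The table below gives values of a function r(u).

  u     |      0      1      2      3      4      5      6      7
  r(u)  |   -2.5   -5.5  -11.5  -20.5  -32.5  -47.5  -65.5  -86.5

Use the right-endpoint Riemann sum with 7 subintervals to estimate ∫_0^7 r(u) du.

-269.5

Δu = 1.
Sum = 1·[(-5.5) + (-11.5) + (-20.5) + (-32.5) + (-47.5) + (-65.5) + (-86.5)] = -269.5.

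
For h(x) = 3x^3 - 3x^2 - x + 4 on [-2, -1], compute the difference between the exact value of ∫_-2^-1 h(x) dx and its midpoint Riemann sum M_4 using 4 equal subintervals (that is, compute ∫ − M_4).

-0.0859375

Exact integral: ∫_-2^-1 h(x) dx = -12.75.
M_4 = -12.6640625.
Error = -12.75 − (-12.6640625) = -0.0859375.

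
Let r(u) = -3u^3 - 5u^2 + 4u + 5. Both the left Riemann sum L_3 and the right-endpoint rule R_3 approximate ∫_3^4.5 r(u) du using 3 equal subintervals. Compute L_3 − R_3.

L_3 = -265.4375.
R_3 = -386.75.
L_3 − R_3 = 121.3125.

121.3125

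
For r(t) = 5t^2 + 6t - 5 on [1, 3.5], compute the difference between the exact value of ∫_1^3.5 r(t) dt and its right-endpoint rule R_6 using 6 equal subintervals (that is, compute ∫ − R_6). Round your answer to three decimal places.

Exact integral: ∫_1^3.5 r(t) dt ≈ 91.04167.
R_6 ≈ 106.24711.
Error ≈ 91.04167 − 106.24711 ≈ -15.205.

-15.205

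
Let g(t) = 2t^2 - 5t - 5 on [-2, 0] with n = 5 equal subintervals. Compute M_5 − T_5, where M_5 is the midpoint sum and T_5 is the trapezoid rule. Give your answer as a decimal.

M_5 = 5.28.
T_5 = 5.44.
M_5 − T_5 = -0.16.

-0.16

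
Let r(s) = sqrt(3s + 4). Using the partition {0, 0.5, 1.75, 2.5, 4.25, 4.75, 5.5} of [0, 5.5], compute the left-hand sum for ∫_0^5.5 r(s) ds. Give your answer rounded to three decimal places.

17.397

Subinterval widths: 0.5, 1.25, 0.75, 1.75, 0.5, 0.75.
Left endpoints: 0, 0.5, 1.75, 2.5, 4.25, 4.75.
r(0) ≈ 2.000, r(0.5) ≈ 2.345, r(1.75) ≈ 3.041, r(2.5) ≈ 3.391, r(4.25) ≈ 4.093, r(4.75) ≈ 4.272.
Sum = Σ Δs_i · r(s_i).
Sum ≈ 17.397.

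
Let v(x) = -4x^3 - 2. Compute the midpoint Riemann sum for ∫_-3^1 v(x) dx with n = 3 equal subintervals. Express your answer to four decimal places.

64.8889

Δx = (1 − (-3))/3 = 4/3.
Midpoints: -7/3, -1, 1/3.
v(-7/3) = 1318/27, v(-1) = 2, v(1/3) = -58/27.
Sum = Δx · [v(-7/3) + v(-1) + v(1/3)].
Sum ≈ 64.8889.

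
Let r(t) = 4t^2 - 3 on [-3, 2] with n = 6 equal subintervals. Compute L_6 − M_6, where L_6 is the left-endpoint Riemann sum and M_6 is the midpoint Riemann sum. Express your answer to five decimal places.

L_6 ≈ 42.3148148.
M_6 ≈ 30.5092593.
L_6 − M_6 ≈ 11.80556.

11.80556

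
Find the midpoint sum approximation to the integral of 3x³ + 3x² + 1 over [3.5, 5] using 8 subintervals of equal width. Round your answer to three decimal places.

439.647

Δx = (5 − 3.5)/8 = 0.1875.
Midpoints: 3.59375, 3.78125, 3.96875, 4.15625, 4.34375, 4.53125, 4.71875, 4.90625.
f(3.59375) = 5864993/32768, f(3.78125) = 6752987/32768, f(3.96875) = 7726301/32768, f(4.15625) = 8788823/32768, f(4.34375) = 9944441/32768, f(4.53125) = 11197043/32768, f(4.71875) = 12550517/32768, f(4.90625) = 14008751/32768.
Sum = Δx · [f(3.59375) + f(3.78125) + f(3.96875) + ...].
Sum ≈ 439.647.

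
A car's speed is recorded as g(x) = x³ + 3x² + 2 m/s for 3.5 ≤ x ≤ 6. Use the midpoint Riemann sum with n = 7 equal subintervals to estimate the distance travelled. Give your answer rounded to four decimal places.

Δx = (6 − 3.5)/7 = 5/14.
Midpoints: 103/28, 113/28, 123/28, 4.75, 143/28, 153/28, 163/28.
g(103/28) = 2027787/21952, g(113/28) = 2559397/21952, g(123/28) = 3175607/21952, g(4.75) = 176.859375, g(143/28) = 4685827/21952, g(153/28) = 5591837/21952, g(163/28) = 6606447/21952.
Sum = Δx · [g(103/28) + g(113/28) + g(123/28) + ...].
Sum ≈ 464.1510.

464.1510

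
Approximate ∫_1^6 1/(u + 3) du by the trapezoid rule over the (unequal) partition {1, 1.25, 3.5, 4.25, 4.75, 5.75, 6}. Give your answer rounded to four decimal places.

Subinterval widths: 0.25, 2.25, 0.75, 0.5, 1, 0.25.
f(1) = 0.25, f(1.25) = 4/17, f(3.5) = 2/13, f(4.25) = 4/29, f(4.75) = 4/31, f(5.75) = 4/35, f(6) = 1/9.
On each subinterval the trapezoid contributes (Δu_i/2)·[f(u_{i-1}) + f(u_i)].
Sum ≈ 0.8244.

0.8244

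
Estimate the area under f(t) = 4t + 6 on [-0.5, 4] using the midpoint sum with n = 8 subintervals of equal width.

Δt = (4 − (-0.5))/8 = 0.5625.
Midpoints: -0.21875, 0.34375, 0.90625, 1.46875, 2.03125, 2.59375, 3.15625, 3.71875.
f(-0.21875) = 5.125, f(0.34375) = 7.375, f(0.90625) = 9.625, f(1.46875) = 11.875, f(2.03125) = 14.125, f(2.59375) = 16.375, f(3.15625) = 18.625, f(3.71875) = 20.875.
Sum = Δt · [f(-0.21875) + f(0.34375) + f(0.90625) + ...].
Sum = 58.5.

58.5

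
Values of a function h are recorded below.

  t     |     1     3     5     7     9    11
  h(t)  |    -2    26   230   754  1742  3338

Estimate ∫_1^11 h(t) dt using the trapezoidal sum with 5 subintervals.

8840

Δt = 2.
T_5 = (2/2)·[(-2) + 2·26 + 2·230 + 2·754 + 2·1742 + 3338] = 8840.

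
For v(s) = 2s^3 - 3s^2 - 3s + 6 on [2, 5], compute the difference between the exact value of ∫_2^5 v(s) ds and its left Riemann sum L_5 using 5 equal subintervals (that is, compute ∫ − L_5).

45.36

Exact integral: ∫_2^5 v(s) ds = 174.
L_5 = 128.64.
Error = 174 − 128.64 = 45.36.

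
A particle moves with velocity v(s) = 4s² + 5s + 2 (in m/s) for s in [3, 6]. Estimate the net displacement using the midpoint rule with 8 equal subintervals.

325.359375

Δs = (6 − 3)/8 = 0.375.
Midpoints: 3.1875, 3.5625, 3.9375, 4.3125, 4.6875, 5.0625, 5.4375, 5.8125.
v(3.1875) = 58.578125, v(3.5625) = 70.578125, v(3.9375) = 83.703125, v(4.3125) = 97.953125, v(4.6875) = 113.328125, v(5.0625) = 129.828125, v(5.4375) = 147.453125, v(5.8125) = 166.203125.
Sum = Δs · [v(3.1875) + v(3.5625) + v(3.9375) + ...].
Sum = 325.359375.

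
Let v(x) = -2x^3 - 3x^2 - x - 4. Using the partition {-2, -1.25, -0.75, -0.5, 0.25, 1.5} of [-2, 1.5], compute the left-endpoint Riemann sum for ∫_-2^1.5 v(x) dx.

-9.875

Subinterval widths: 0.75, 0.5, 0.25, 0.75, 1.25.
Left endpoints: -2, -1.25, -0.75, -0.5, 0.25.
v(-2) = 2, v(-1.25) = -3.53125, v(-0.75) = -4.09375, v(-0.5) = -4, v(0.25) = -4.46875.
Sum = Σ Δx_i · v(x_i).
Sum = -9.875.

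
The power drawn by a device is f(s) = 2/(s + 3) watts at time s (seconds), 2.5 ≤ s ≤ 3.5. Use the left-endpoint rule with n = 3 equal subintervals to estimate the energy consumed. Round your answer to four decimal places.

Δs = (3.5 − 2.5)/3 = 1/3.
Left endpoints: 2.5, 17/6, 19/6.
f(2.5) = 4/11, f(17/6) = 12/35, f(19/6) = 12/37.
Sum = Δs · [f(2.5) + f(17/6) + f(19/6)].
Sum ≈ 0.3436.

0.3436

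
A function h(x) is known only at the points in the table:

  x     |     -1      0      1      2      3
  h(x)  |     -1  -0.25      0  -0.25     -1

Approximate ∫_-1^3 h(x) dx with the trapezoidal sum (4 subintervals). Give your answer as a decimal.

-1.5

Δx = 1.
T_4 = (1/2)·[(-1) + 2·(-0.25) + 2·0 + 2·(-0.25) + (-1)] = -1.5.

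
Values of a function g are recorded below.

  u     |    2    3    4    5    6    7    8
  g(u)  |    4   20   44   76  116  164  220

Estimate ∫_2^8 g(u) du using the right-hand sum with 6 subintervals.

640

Δu = 1.
Sum = 1·[20 + 44 + 76 + 116 + 164 + 220] = 640.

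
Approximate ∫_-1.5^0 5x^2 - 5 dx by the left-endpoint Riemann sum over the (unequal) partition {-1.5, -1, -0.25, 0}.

1.953125

Subinterval widths: 0.5, 0.75, 0.25.
Left endpoints: -1.5, -1, -0.25.
f(-1.5) = 6.25, f(-1) = 0, f(-0.25) = -4.6875.
Sum = Σ Δx_i · f(x_i).
Sum = 1.953125.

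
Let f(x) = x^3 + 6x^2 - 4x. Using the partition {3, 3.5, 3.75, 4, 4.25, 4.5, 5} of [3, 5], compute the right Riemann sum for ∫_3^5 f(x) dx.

Subinterval widths: 0.5, 0.25, 0.25, 0.25, 0.25, 0.5.
Right endpoints: 3.5, 3.75, 4, 4.25, 4.5, 5.
f(3.5) = 102.375, f(3.75) = 122.109375, f(4) = 144, f(4.25) = 168.140625, f(4.5) = 194.625, f(5) = 255.
Sum = Σ Δx_i · f(x_i).
Sum = 335.90625.

335.90625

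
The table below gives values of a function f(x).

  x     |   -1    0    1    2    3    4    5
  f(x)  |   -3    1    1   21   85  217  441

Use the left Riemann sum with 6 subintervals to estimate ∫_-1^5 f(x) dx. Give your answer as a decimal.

Δx = 1.
Sum = 1·[(-3) + 1 + 1 + 21 + 85 + 217] = 322.

322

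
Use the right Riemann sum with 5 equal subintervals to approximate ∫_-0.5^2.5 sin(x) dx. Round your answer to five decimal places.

Δx = (2.5 − (-0.5))/5 = 0.6.
Right endpoints: 0.1, 0.7, 1.3, 1.9, 2.5.
f(0.1) ≈ 0.09983, f(0.7) ≈ 0.64422, f(1.3) ≈ 0.96356, f(1.9) ≈ 0.94630, f(2.5) ≈ 0.59847.
Sum = Δx · [f(0.1) + f(0.7) + f(1.3) + f(1.9) + f(2.5)].
Sum ≈ 1.95143.

1.95143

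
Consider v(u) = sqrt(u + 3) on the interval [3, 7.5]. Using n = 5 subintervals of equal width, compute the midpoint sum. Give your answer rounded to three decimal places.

12.886

Δu = (7.5 − 3)/5 = 0.9.
Midpoints: 3.45, 4.35, 5.25, 6.15, 7.05.
v(3.45) ≈ 2.540, v(4.35) ≈ 2.711, v(5.25) ≈ 2.872, v(6.15) ≈ 3.025, v(7.05) ≈ 3.170.
Sum = Δu · [v(3.45) + v(4.35) + v(5.25) + v(6.15) + v(7.05)].
Sum ≈ 12.886.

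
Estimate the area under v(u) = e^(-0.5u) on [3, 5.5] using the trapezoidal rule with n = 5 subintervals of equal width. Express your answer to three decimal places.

Δu = (5.5 − 3)/5 = 0.5.
v(3) ≈ 0.223, v(3.5) ≈ 0.174, v(4) ≈ 0.135, v(4.5) ≈ 0.105, v(5) ≈ 0.082, v(5.5) ≈ 0.064.
T_5 = (Δu/2)·[v(u_0) + 2v(u_1) + ... + 2v(u_{4}) + v(u_5)].
Sum ≈ 0.320.

0.320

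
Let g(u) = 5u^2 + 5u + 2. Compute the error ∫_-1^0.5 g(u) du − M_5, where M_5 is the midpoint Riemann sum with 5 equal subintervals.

Exact integral: ∫_-1^0.5 g(u) du = 3.
M_5 = 2.94375.
Error = 3 − 2.94375 = 0.05625.

0.05625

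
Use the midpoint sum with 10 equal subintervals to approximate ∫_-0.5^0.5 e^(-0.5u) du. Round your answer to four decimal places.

1.0103

Δu = (0.5 − (-0.5))/10 = 0.1.
Midpoints: -0.45, -0.35, -0.25, -0.15, -0.05, 0.05, 0.15, 0.25, 0.35, 0.45.
f(-0.45) ≈ 1.2523, f(-0.35) ≈ 1.1912, f(-0.25) ≈ 1.1331, f(-0.15) ≈ 1.0779, f(-0.05) ≈ 1.0253, f(0.05) ≈ 0.9753, f(0.15) ≈ 0.9277, f(0.25) ≈ 0.8825, f(0.35) ≈ 0.8395, f(0.45) ≈ 0.7985.
Sum = Δu · [f(-0.45) + f(-0.35) + f(-0.25) + ...].
Sum ≈ 1.0103.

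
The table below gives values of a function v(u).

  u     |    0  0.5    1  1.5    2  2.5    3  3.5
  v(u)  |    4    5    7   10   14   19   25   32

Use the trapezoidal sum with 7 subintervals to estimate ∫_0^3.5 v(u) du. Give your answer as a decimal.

Δu = 0.5.
T_7 = (0.5/2)·[4 + 2·5 + 2·7 + 2·10 + 2·14 + 2·19 + 2·25 + 32] = 49.

49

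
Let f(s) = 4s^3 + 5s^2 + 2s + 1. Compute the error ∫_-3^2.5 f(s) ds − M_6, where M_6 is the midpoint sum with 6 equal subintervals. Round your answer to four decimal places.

Exact integral: ∫_-3^2.5 f(s) ds ≈ 31.854167.
M_6 ≈ 31.083912.
Error ≈ 31.854167 − 31.083912 ≈ 0.7703.

0.7703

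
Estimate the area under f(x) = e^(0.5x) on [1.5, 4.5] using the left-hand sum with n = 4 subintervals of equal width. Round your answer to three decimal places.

12.150

Δx = (4.5 − 1.5)/4 = 0.75.
Left endpoints: 1.5, 2.25, 3, 3.75.
f(1.5) ≈ 2.117, f(2.25) ≈ 3.080, f(3) ≈ 4.482, f(3.75) ≈ 6.521.
Sum = Δx · [f(1.5) + f(2.25) + f(3) + f(3.75)].
Sum ≈ 12.150.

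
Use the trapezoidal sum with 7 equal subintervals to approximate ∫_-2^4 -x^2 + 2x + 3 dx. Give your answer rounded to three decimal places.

Δx = (4 − (-2))/7 = 6/7.
f(-2) = -5, f(-8/7) = -29/49, f(-2/7) = 115/49, f(4/7) = 187/49, f(10/7) = 187/49, f(16/7) = 115/49, f(22/7) = -29/49, f(4) = -5.
T_7 = (Δx/2)·[f(x_0) + 2f(x_1) + ... + 2f(x_{6}) + f(x_7)].
Sum ≈ 5.265.

5.265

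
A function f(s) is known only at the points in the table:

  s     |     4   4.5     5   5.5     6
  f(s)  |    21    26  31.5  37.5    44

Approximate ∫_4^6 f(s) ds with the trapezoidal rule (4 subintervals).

Δs = 0.5.
T_4 = (0.5/2)·[21 + 2·26 + 2·31.5 + 2·37.5 + 44] = 63.75.

63.75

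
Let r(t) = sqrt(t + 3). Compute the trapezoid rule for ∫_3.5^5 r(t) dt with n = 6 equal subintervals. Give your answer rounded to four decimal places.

4.0370

Δt = (5 − 3.5)/6 = 0.25.
r(3.5) ≈ 2.5495, r(3.75) ≈ 2.5981, r(4) ≈ 2.6458, r(4.25) ≈ 2.6926, r(4.5) ≈ 2.7386, r(4.75) ≈ 2.7839, r(5) ≈ 2.8284.
T_6 = (Δt/2)·[r(t_0) + 2r(t_1) + ... + 2r(t_{5}) + r(t_6)].
Sum ≈ 4.0370.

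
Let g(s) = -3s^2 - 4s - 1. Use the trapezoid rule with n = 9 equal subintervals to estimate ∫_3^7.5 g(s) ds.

-494.4375

Δs = (7.5 − 3)/9 = 0.5.
g(3) = -40, g(3.5) = -51.75, g(4) = -65, g(4.5) = -79.75, g(5) = -96, g(5.5) = -113.75, g(6) = -133, g(6.5) = -153.75, g(7) = -176, g(7.5) = -199.75.
T_9 = (Δs/2)·[g(s_0) + 2g(s_1) + ... + 2g(s_{8}) + g(s_9)].
Sum = -494.4375.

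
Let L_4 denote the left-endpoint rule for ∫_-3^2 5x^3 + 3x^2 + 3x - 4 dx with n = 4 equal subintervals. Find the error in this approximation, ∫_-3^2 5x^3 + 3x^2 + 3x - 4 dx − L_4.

115.234375

Exact integral: ∫_-3^2 f(x) dx = -73.75.
L_4 = -188.984375.
Error = -73.75 − (-188.984375) = 115.234375.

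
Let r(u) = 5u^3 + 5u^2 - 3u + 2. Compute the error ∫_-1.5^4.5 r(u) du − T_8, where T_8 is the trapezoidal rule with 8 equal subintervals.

-15.46875

Exact integral: ∫_-1.5^4.5 r(u) du = 648.75.
T_8 = 664.21875.
Error = 648.75 − 664.21875 = -15.46875.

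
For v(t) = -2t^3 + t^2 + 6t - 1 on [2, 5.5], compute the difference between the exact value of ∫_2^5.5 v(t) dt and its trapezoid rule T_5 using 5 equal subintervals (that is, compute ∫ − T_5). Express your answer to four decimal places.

Exact integral: ∫_2^5.5 v(t) dt ≈ -321.489583.
T_5 = -327.635.
Error ≈ -321.489583 − (-327.635) ≈ 6.1454.

6.1454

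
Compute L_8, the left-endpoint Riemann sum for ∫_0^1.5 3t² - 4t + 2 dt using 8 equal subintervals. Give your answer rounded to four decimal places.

1.8311

Δt = (1.5 − 0)/8 = 0.1875.
Left endpoints: 0, 0.1875, 0.375, 0.5625, 0.75, 0.9375, 1.125, 1.3125.
f(0) = 2, f(0.1875) = 1.35546875, f(0.375) = 0.921875, f(0.5625) = 0.69921875, f(0.75) = 0.6875, f(0.9375) = 0.88671875, f(1.125) = 1.296875, f(1.3125) = 1.91796875.
Sum = Δt · [f(0) + f(0.1875) + f(0.375) + ...].
Sum ≈ 1.8311.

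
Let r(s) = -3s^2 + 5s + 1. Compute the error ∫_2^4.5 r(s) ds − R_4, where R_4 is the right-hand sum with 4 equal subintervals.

Exact integral: ∫_2^4.5 r(s) ds = -40.
R_4 = -51.81640625.
Error = -40 − (-51.81640625) = 11.81640625.

11.81640625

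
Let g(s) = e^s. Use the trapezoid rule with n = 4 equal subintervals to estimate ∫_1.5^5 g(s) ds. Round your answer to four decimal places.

152.9995

Δs = (5 − 1.5)/4 = 0.875.
g(1.5) ≈ 4.4817, g(2.375) ≈ 10.7510, g(3.25) ≈ 25.7903, g(4.125) ≈ 61.8678, g(5) ≈ 148.4132.
T_4 = (Δs/2)·[g(s_0) + 2g(s_1) + 2g(s_2) + 2g(s_3) + g(s_4)].
Sum ≈ 152.9995.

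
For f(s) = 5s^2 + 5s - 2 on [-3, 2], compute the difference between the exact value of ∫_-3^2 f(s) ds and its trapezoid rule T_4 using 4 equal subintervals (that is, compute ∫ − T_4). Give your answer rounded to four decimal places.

Exact integral: ∫_-3^2 f(s) ds ≈ 35.833333.
T_4 = 42.34375.
Error ≈ 35.833333 − 42.34375 ≈ -6.5104.

-6.5104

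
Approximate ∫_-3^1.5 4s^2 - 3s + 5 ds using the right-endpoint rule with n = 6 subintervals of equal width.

59.625

Δs = (1.5 − (-3))/6 = 0.75.
Right endpoints: -2.25, -1.5, -0.75, 0, 0.75, 1.5.
f(-2.25) = 32, f(-1.5) = 18.5, f(-0.75) = 9.5, f(0) = 5, f(0.75) = 5, f(1.5) = 9.5.
Sum = Δs · [f(-2.25) + f(-1.5) + f(-0.75) + ...].
Sum = 59.625.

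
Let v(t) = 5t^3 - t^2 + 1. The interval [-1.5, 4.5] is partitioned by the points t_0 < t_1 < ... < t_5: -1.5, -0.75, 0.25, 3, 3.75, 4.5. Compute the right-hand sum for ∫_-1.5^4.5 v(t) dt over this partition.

864.25

Subinterval widths: 0.75, 1, 2.75, 0.75, 0.75.
Right endpoints: -0.75, 0.25, 3, 3.75, 4.5.
v(-0.75) = -1.671875, v(0.25) = 1.015625, v(3) = 127, v(3.75) = 250.609375, v(4.5) = 436.375.
Sum = Σ Δt_i · v(t_i).
Sum = 864.25.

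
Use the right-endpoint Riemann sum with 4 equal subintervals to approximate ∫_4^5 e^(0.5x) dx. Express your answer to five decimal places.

Δx = (5 − 4)/4 = 0.25.
Right endpoints: 4.25, 4.5, 4.75, 5.
f(4.25) ≈ 8.37290, f(4.5) ≈ 9.48774, f(4.75) ≈ 10.75101, f(5) ≈ 12.18249.
Sum = Δx · [f(4.25) + f(4.5) + f(4.75) + f(5)].
Sum ≈ 10.19854.

10.19854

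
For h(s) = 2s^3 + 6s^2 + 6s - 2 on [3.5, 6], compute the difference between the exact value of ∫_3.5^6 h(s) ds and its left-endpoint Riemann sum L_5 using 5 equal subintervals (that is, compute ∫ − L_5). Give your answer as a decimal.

122.34375

Exact integral: ∫_3.5^6 h(s) ds = 985.46875.
L_5 = 863.125.
Error = 985.46875 − 863.125 = 122.34375.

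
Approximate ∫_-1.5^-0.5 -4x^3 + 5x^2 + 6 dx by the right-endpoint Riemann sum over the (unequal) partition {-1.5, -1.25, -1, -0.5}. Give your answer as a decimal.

Subinterval widths: 0.25, 0.25, 0.5.
Right endpoints: -1.25, -1, -0.5.
f(-1.25) = 21.625, f(-1) = 15, f(-0.5) = 7.75.
Sum = Σ Δx_i · f(x_i).
Sum = 13.03125.

13.03125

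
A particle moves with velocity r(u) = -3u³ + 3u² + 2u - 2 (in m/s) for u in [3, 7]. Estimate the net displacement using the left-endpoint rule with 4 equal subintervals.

Δu = (7 − 3)/4 = 1.
Left endpoints: 3, 4, 5, 6.
r(3) = -50, r(4) = -138, r(5) = -292, r(6) = -530.
Sum = Δu · [r(3) + r(4) + r(5) + r(6)].
Sum = -1010.

-1010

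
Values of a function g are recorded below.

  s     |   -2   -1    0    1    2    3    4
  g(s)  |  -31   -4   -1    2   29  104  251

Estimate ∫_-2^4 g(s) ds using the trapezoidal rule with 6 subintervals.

Δs = 1.
T_6 = (1/2)·[(-31) + 2·(-4) + 2·(-1) + 2·2 + 2·29 + 2·104 + 251] = 240.

240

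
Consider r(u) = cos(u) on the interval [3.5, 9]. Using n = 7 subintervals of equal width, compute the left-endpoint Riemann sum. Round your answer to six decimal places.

0.713294

Δu = (9 − 3.5)/7 = 11/14.
Left endpoints: 3.5, 30/7, 71/14, 41/7, 93/14, 52/7, 115/14.
r(3.5) ≈ -0.936457, r(30/7) ≈ -0.413846, r(71/14) ≈ 0.351375, r(41/7) ≈ 0.910608, r(93/14) ≈ 0.936012, r(52/7) ≈ 0.412694, r(115/14) ≈ -0.352559.
Sum = Δu · [r(3.5) + r(30/7) + r(71/14) + ...].
Sum ≈ 0.713294.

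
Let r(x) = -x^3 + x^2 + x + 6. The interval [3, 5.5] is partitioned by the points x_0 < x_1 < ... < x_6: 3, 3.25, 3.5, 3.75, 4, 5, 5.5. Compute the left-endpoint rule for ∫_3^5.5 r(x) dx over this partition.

Subinterval widths: 0.25, 0.25, 0.25, 0.25, 1, 0.5.
Left endpoints: 3, 3.25, 3.5, 3.75, 4, 5.
r(3) = -9, r(3.25) = -14.515625, r(3.5) = -21.125, r(3.75) = -28.921875, r(4) = -38, r(5) = -89.
Sum = Σ Δx_i · r(x_i).
Sum = -100.890625.

-100.890625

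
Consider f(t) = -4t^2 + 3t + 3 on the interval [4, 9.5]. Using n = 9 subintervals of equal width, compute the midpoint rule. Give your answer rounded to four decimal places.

-929.2737

Δt = (9.5 − 4)/9 = 11/18.
Midpoints: 155/36, 59/12, 199/36, 221/36, 6.75, 265/36, 287/36, 103/12, 331/36.
f(155/36) = -4717/81, f(59/12) = -1421/18, f(199/36) = -8314/81, f(221/36) = -20951/162, f(6.75) = -159, f(265/36) = -31049/162, f(287/36) = -18412/81, f(103/12) = -4787/18, f(331/36) = -24913/81.
Sum = Δt · [f(155/36) + f(59/12) + f(199/36) + ...].
Sum ≈ -929.2737.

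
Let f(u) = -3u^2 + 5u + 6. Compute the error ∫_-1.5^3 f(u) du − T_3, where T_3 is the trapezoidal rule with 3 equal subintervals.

5.0625

Exact integral: ∫_-1.5^3 f(u) du = 13.5.
T_3 = 8.4375.
Error = 13.5 − 8.4375 = 5.0625.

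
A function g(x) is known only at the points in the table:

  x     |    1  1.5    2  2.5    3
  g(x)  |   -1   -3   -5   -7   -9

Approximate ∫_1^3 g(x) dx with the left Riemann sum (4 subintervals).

Δx = 0.5.
Sum = 0.5·[(-1) + (-3) + (-5) + (-7)] = -8.

-8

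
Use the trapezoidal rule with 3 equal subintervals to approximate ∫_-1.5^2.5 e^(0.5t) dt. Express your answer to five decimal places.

Δt = (2.5 − (-1.5))/3 = 4/3.
f(-1.5) ≈ 0.47237, f(-1/6) ≈ 0.92004, f(7/6) ≈ 1.79200, f(2.5) ≈ 3.49034.
T_3 = (Δt/2)·[f(t_0) + 2f(t_1) + 2f(t_2) + f(t_3)].
Sum ≈ 6.25787.

6.25787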